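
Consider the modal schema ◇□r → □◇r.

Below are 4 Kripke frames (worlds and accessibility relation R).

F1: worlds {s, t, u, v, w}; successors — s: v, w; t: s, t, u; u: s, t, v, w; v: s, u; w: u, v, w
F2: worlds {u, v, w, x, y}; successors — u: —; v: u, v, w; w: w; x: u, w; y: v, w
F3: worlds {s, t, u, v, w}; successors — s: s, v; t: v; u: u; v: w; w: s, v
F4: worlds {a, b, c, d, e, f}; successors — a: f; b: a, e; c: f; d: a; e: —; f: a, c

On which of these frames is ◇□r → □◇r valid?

Frame correspondent (Sahlqvist): ∀x ∀y ∀z (Rxy ∧ Rxz → ∃w (Ryw ∧ Rzw)) — i.e. convergence.
F1: fails — Rts and Rtt but s and t have no common successor.
F2: fails — Rvv and Rvu but v and u have no common successor.
F3: fails — Rsv and Rss but v and s have no common successor.
F4: fails — Rba and Rbe but a and e have no common successor.

none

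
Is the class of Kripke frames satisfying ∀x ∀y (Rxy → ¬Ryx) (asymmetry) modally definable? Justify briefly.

No

Any modally definable frame class is closed under surjective bounded morphisms.
The 5-cycle (worlds 0,1,2,3,4 with 0→1→2→3→4→0) is asymmetric. Mapping every world to a single reflexive point • is a surjective bounded morphism, and the reflexive point is not asymmetric (R•• but asymmetry requires ¬R••).
Hence asymmetry is not modally definable.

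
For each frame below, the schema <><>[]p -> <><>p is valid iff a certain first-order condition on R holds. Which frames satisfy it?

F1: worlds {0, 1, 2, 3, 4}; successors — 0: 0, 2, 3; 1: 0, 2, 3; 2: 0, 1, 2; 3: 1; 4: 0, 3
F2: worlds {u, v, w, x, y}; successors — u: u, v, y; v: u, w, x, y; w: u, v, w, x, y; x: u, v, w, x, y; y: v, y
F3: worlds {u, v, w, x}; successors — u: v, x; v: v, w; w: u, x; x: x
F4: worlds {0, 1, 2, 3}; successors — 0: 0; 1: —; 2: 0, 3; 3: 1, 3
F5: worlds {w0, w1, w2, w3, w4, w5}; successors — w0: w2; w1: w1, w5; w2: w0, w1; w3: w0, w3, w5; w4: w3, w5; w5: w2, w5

This is the axiom for a generalized confluence (Geach) condition; its first-order frame correspondent is forall x forall y (x R^2 y -> exists w (yRw & x R^2 w)).
F1: fails — 3R²3 but no w with 3Rw and 3R²w.
F2: ✓.
F3: ✓.
F4: fails — 2R²1 but no w with 1Rw and 2R²w.
F5: fails — w0R²w0 but no w with w0Rw and w0R²w.
Valid on: F2, F3.

F2, F3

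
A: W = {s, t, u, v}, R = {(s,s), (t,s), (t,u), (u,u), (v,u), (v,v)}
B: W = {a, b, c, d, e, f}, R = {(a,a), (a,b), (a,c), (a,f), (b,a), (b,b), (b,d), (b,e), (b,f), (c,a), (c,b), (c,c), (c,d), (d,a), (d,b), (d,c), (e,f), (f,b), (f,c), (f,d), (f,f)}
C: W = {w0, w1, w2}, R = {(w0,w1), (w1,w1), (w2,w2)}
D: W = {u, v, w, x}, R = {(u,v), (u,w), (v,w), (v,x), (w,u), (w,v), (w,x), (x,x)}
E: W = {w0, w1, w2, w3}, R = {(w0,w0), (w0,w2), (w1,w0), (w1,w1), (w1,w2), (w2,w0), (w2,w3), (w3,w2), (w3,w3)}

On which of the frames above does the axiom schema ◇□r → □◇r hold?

Frame correspondent (Sahlqvist): ∀x ∀y ∀z (Rxy ∧ Rxz → ∃w (Ryw ∧ Rzw)) — i.e. convergence.
A: fails — Rts and Rtu but s and u have no common successor.
B: fails — Rbd and Rbe but d and e have no common successor.
C: holds.
D: fails — Rwu and Rwx but u and x have no common successor.
E: holds.

C, E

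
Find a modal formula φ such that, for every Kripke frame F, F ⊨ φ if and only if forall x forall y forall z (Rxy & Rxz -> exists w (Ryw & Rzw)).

◇□r → □◇r

A defining formula is ◇□r → □◇r (the .2 axiom).
Suppose ◇□r→□◇r is valid. Take Rxy, Rxz and set V(r)={w : Ryw}. Then □r at y so ◇□r at x, so □◇r at x, so ◇r at z, giving w with Rzw and Ryw.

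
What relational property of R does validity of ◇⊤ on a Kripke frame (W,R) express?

◇⊤ holds at w iff w has a successor, so frame-validity of ◇⊤ is exactly seriality. Equivalently via □q → ◇q:
Suppose □q→◇q is valid. At any x set V(q)=W. Then □q at x, so ◇q at x, so x has a successor.
Conversely, any frame satisfying ∀x ∃y Rxy validates the schema.
So the correspondent is seriality.

seriality: ∀x ∃y Rxy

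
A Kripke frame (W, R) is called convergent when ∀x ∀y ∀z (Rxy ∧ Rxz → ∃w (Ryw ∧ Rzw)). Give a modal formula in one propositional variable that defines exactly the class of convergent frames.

The condition is convergence. The .2 schema ◇□r → □◇r defines it.

◇□r → □◇r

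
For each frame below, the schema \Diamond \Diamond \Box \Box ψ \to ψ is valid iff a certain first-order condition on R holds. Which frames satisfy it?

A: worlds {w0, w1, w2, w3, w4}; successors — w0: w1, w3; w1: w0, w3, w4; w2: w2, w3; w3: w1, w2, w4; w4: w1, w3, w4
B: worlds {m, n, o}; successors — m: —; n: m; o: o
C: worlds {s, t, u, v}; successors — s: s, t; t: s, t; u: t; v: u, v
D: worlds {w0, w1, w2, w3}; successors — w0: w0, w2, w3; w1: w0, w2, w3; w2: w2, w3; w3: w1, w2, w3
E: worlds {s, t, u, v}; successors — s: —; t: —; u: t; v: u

The schema corresponds to a generalized confluence (Geach) condition: \forall x \forall y (x R^2 y \to \exists w (y R^2 w \wedge x = w)).
A: fails — w0R²w1 but no w with w1R²w and w0=w.
B: holds.
C: fails — uR²s but no w with sR²w and u=w.
D: fails — w0R²w2 but no w with w2R²w and w0=w.
E: fails — vR²t but no w with tR²w and v=w.
Valid on: B.

B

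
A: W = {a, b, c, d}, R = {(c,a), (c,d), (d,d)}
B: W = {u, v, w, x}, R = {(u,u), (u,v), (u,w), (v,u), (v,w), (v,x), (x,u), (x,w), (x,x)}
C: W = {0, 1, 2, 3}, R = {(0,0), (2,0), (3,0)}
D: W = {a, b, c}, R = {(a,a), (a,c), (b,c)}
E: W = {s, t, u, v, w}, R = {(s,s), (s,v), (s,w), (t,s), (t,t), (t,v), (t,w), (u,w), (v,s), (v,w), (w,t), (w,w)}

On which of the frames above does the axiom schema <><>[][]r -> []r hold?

C, E

Frame correspondent (Sahlqvist): forall x forall y forall z ((x R^2 y & xRz) -> exists w (y R^2 w & z = w)) — i.e. a generalized confluence (Geach) condition.
A: fails — cR²d, cRa but no w with dR²w and a=w.
B: fails — uR²w, uRu but no t with wR²t and u=t.
C: satisfies the condition.
D: fails — aR²c, aRa but no w with cR²w and a=w.
E: satisfies the condition.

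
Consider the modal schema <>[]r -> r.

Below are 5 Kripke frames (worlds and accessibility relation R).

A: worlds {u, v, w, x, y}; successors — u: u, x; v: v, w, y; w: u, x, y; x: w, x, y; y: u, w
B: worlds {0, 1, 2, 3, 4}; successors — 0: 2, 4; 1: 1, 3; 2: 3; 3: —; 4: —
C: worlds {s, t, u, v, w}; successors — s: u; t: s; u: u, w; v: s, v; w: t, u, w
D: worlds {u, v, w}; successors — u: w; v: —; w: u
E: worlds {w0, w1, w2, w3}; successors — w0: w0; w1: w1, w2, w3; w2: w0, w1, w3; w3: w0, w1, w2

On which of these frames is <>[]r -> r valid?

This is the axiom for symmetry; its first-order frame correspondent is forall x forall y (Rxy -> Ryx).
A: fails — Rwu but not Ruw.
B: fails — R02 but not R20.
C: fails — Rwt but not Rtw.
D: ✓.
E: fails — Rw3w0 but not Rw0w3.

D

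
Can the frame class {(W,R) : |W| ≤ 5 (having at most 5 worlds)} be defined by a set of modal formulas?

If a class were modally definable it would be closed under disjoint unions (Goldblatt–Thomason).
Any modal formula valid on each of 6 disjoint one-world frames is valid on their disjoint union (validity is preserved under disjoint unions). Each one-world frame has |W|=1≤5, but the union has |W|=6.
Hence having at most 5 worlds is not modally definable.

No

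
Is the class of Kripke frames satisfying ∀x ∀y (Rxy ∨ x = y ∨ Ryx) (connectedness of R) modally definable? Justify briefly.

Not definable by any modal formula

If a class were modally definable it would be closed under disjoint unions (Goldblatt–Thomason).
Take 4 disjoint single-world reflexive frames: each is trivially connected, but their disjoint union has 4 worlds with no edge between distinct components, so it is not connected.
So the class is not modally definable.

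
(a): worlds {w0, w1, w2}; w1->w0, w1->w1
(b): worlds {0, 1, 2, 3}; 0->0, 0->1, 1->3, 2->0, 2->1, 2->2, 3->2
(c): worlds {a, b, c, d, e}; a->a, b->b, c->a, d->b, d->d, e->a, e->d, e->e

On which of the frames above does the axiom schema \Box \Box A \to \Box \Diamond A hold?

(b), (c)

The schema corresponds to a generalized confluence (Geach) condition: \forall x \forall z (xRz \to \exists w (x R^2 w \wedge zRw)).
(a): fails — w1Rw0 but no w with w1R²w and w0Rw.
(b): condition met.
(c): condition met.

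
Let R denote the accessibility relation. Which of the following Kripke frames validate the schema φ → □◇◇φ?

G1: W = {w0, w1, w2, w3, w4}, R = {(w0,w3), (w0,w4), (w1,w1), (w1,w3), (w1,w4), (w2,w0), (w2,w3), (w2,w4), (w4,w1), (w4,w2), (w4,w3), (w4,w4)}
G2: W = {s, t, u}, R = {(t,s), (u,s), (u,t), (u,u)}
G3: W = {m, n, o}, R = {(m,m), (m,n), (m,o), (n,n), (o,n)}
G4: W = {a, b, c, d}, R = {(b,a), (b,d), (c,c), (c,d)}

Frame correspondent (Sahlqvist): ∀x ∀z (xRz → ∃w (x = w ∧ zR²w)) — i.e. a generalized confluence (Geach) condition.
G1: fails — w0Rw3 but no w with w0=w and w3R²w.
G2: fails — tRs but no w with t=w and sR²w.
G3: fails — mRn but no w with m=w and nR²w.
G4: fails — bRa but no w with b=w and aR²w.

none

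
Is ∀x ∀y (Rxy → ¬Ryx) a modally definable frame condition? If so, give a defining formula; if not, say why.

Modal frame validity is preserved under surjective bounded morphisms.
The 5-cycle (worlds a,b,c,d,e with a→b→c→d→e→a) is asymmetric. Mapping every world to a single reflexive point • is a surjective bounded morphism, and the reflexive point is not asymmetric (R•• but asymmetry requires ¬R••).
Hence asymmetry is not modally definable.

No — not modally definable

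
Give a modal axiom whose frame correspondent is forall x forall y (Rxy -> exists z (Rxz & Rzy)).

□□s → □s

A defining formula is □□s → □s (the C4 axiom).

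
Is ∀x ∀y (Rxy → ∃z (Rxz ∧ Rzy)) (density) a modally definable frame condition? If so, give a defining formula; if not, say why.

Yes: it is density, defined by the C4 schema □□p → □p.
Suppose □□p→□p is valid. Take Rxy and set V(p)={w : xR²w}. Then □□p at x, so □p at x, so p at y, i.e. ∃z(Rxz∧Rzy).

Yes, by □□p → □p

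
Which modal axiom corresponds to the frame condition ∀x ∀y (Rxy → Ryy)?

□(□r → r)

The condition is shift-reflexivity. The T□ schema □(□r → r) defines it.
Suppose □(□r→r) is valid. Take Rxy and set V(r)={w : Ryw}. Then at y, □r holds; since □(□r→r) at x, □r→r at y, so r at y, i.e. Ryy.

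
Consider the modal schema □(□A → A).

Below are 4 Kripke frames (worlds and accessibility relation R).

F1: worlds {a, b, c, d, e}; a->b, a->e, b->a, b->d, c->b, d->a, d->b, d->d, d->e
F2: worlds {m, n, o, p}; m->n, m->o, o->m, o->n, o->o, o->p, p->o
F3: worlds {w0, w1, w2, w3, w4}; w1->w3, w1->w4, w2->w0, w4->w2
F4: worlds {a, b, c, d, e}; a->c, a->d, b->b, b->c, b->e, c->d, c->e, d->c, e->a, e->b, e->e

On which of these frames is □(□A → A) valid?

none

Frame correspondent (Sahlqvist): ∀x ∀y (Rxy → Ryy) — i.e. shift-reflexivity.
F1: fails — Rab but not Rbb.
F2: fails — Rom but not Rmm.
F3: fails — Rw2w0 but not Rw0w0.
F4: fails — Rbc but not Rcc.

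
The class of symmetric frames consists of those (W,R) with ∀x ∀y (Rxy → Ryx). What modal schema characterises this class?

q → □◇q

The condition is symmetry. The B schema q → □◇q defines it.
Suppose q→□◇q is valid. Take Rxy and set V(q)={x}. Then q at x, so □◇q at x, so ◇q at y, so some z with Ryz has q; z=x, i.e. Ryx.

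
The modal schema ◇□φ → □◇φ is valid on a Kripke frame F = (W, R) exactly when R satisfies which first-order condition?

convergence: ∀x ∀y ∀z (Rxy ∧ Rxz → ∃w (Ryw ∧ Rzw))

Suppose ◇□φ→□◇φ is valid. Take Rxy, Rxz and set V(φ)={w : Ryw}. Then □φ at y so ◇□φ at x, so □◇φ at x, so ◇φ at z, giving w with Rzw and Ryw.
Conversely, on a frame with convergence the schema holds at every world under every valuation.
Frame condition: ∀x ∀y ∀z (Rxy ∧ Rxz → ∃w (Ryw ∧ Rzw)).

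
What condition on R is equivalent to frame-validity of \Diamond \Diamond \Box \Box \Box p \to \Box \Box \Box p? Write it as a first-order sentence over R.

\forall x \forall y \forall z ((x R^2 y \wedge x R^3 z) \to \exists w (y R^3 w \wedge z = w))

This is a Sahlqvist (Geach-type) schema ◇^2□^3p → □^3◇^0p.
First-order correspondent: \forall x \forall y \forall z ((x R^2 y \wedge x R^3 z) \to \exists w (y R^3 w \wedge z = w)).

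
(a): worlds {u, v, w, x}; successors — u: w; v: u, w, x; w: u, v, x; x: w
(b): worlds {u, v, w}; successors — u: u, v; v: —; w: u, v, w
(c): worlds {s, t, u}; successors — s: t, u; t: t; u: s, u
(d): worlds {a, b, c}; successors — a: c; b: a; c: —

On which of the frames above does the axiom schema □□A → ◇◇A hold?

This is the axiom for a generalized confluence (Geach) condition; its first-order frame correspondent is ∀x ∃w (xR²w ∧ xR²w).
(a): satisfies the condition.
(b): fails — at v but no t with vR²t and vR²t.
(c): satisfies the condition.
(d): fails — at a but no w with aR²w and aR²w.
Valid on: (a), (c).

(a), (c)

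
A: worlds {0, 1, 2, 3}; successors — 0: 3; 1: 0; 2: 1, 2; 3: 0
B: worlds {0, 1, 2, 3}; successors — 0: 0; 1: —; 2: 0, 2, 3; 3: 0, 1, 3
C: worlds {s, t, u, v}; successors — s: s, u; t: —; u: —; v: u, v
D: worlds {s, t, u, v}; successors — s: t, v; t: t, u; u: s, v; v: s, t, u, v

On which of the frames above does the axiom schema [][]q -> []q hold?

This is the axiom for density; its first-order frame correspondent is forall x forall y (Rxy -> exists z (Rxz & Rzy)).
A: fails — R10 but no z with R1z and Rz0.
B: satisfies the condition.
C: satisfies the condition.
D: satisfies the condition.

B, C, D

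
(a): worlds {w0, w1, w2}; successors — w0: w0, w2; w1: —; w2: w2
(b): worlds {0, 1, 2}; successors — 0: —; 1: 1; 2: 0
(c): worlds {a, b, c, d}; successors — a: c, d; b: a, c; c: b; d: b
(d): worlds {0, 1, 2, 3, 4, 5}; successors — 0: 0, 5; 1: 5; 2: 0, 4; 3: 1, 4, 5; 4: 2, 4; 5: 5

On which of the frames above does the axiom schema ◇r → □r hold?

Frame correspondent (Sahlqvist): ∀x ∀y ∀z (Rxy ∧ Rxz → y = z) — i.e. partial functionality.
(a): fails — w0 sees both w0 and w2.
(b): satisfies the condition.
(c): fails — a sees both c and d.
(d): fails — 0 sees both 0 and 5.
Valid on: (b).

(b)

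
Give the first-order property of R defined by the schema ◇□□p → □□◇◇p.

This is a Sahlqvist (Geach-type) schema ◇^1□^2p → □^2◇^2p.
Minimal-valuation argument: fix x; take any y with xR^1y and any z with xR^2z. Set V(p) to the set of worlds R-reachable from y in exactly 2 steps. Then □^2p holds at y, so the antecedent holds at x; validity forces ◇^2p at z, giving a w with zR^2w and yR^2w.
First-order correspondent: ∀x ∀y ∀z ((xRy ∧ xR²z) → ∃w (yR²w ∧ zR²w)).

∀x ∀y ∀z ((xRy ∧ xR²z) → ∃w (yR²w ∧ zR²w))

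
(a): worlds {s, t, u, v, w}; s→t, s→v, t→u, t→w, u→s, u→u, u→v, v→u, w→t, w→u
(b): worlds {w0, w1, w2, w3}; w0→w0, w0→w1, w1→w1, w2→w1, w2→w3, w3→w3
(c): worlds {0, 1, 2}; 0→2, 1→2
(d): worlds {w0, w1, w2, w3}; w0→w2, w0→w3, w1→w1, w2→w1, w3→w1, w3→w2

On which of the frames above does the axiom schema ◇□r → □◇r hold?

(d)

Frame correspondent (Sahlqvist): ∀x ∀y ∀z (Rxy ∧ Rxz → ∃w (Ryw ∧ Rzw)) — i.e. convergence.
(a): fails — Ruv and Rus but v and s have no common successor.
(b): fails — Rw2w1 and Rw2w3 but w1 and w3 have no common successor.
(c): fails — R02 and R02 but 2 and 2 have no common successor.
(d): condition met.
Valid on: (d).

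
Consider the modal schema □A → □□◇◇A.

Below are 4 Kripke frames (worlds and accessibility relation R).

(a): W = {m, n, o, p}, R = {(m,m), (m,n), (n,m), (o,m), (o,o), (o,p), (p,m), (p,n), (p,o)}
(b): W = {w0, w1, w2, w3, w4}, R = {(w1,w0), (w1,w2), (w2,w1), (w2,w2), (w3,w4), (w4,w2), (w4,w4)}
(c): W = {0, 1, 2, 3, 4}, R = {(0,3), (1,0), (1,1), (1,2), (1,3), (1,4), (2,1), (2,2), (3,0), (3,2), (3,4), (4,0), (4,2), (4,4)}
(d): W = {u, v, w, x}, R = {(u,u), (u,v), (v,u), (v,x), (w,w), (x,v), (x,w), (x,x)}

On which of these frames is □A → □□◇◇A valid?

(a)

The schema corresponds to a generalized confluence (Geach) condition: ∀x ∀z (xR²z → ∃w (xRw ∧ zR²w)).
(a): condition met.
(b): fails — w2R²w0 but no w with w2Rw and w0R²w.
(c): fails — 0R²0 but no w with 0Rw and 0R²w.
(d): fails — vR²w but no t with vRt and wR²t.
Valid on: (a).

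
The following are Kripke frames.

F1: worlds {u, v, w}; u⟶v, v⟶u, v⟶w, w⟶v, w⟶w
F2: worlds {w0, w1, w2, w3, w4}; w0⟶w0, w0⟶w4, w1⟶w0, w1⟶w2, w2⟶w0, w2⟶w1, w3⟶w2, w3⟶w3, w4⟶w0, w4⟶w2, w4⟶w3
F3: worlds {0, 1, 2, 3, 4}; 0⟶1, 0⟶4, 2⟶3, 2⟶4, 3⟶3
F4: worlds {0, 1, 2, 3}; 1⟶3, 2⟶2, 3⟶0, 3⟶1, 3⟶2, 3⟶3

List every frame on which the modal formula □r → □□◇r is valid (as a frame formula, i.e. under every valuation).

This is the axiom for a generalized confluence (Geach) condition; its first-order frame correspondent is ∀x ∀z (xR²z → ∃w (xRw ∧ zRw)).
F1: satisfies the condition.
F2: fails — w0R²w3 but no w with w0Rw and w3Rw.
F3: satisfies the condition.
F4: fails — 1R²0 but no w with 1Rw and 0Rw.

F1, F3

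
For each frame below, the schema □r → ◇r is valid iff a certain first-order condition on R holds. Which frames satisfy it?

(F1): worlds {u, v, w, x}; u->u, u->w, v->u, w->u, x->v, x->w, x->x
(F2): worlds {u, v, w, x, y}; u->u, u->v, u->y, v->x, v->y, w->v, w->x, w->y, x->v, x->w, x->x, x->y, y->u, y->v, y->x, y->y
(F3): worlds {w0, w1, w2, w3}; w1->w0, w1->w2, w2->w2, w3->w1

The schema corresponds to seriality: ∀x ∃y Rxy.
(F1): holds.
(F2): holds.
(F3): fails — world w0 has no successor.
Valid on: (F1), (F2).

(F1), (F2)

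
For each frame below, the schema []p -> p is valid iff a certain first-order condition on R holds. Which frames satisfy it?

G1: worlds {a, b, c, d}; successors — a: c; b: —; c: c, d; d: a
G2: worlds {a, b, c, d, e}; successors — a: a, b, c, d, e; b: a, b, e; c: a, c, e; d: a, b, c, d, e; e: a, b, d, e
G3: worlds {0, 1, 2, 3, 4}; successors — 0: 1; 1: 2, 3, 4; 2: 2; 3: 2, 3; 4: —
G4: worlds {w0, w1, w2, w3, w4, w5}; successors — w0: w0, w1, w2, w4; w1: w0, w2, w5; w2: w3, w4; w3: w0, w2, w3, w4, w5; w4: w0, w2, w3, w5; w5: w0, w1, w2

G2

The schema corresponds to reflexivity: forall x Rxx.
G1: fails — world a does not see itself.
G2: holds.
G3: fails — world 0 does not see itself.
G4: fails — world w1 does not see itself.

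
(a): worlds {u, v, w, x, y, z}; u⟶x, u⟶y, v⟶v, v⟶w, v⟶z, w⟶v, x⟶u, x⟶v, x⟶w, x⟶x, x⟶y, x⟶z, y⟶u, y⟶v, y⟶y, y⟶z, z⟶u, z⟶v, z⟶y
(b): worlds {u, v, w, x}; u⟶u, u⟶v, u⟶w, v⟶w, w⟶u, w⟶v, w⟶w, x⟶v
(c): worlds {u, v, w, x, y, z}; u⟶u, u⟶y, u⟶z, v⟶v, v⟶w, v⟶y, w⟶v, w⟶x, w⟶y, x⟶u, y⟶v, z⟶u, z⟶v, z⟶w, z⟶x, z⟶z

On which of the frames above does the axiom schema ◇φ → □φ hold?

The schema corresponds to partial functionality: ∀x ∀y ∀z (Rxy ∧ Rxz → y = z).
(a): fails — u sees both x and y.
(b): fails — u sees both u and v.
(c): fails — u sees both u and y.

none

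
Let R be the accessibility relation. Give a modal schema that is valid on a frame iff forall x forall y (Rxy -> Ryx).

This is symmetry; the standard corresponding axiom is B: q → □◇q.
Suppose q→□◇q is valid. Take Rxy and set V(q)={x}. Then q at x, so □◇q at x, so ◇q at y, so some z with Ryz has q; z=x, i.e. Ryx.

q → □◇q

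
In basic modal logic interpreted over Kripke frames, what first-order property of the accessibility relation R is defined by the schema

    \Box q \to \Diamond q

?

This is the D axiom.
It corresponds to seriality: \forall x \exists y Rxy.

seriality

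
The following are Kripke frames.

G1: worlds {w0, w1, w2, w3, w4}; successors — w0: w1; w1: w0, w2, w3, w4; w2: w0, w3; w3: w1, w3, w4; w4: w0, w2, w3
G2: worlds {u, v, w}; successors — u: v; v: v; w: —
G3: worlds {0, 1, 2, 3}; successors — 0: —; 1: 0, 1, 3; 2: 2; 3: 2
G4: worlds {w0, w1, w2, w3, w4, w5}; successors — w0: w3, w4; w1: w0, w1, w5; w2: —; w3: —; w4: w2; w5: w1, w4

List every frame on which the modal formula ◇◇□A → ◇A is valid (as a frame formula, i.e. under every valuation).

The schema corresponds to a generalized confluence (Geach) condition: ∀x ∀y (xR²y → ∃w (yRw ∧ xRw)).
G1: fails — w0R²w2 but no w with w2Rw and w0Rw.
G2: ✓.
G3: fails — 1R²0 but no w with 0Rw and 1Rw.
G4: fails — w0R²w2 but no w with w2Rw and w0Rw.
Valid on: G2.

G2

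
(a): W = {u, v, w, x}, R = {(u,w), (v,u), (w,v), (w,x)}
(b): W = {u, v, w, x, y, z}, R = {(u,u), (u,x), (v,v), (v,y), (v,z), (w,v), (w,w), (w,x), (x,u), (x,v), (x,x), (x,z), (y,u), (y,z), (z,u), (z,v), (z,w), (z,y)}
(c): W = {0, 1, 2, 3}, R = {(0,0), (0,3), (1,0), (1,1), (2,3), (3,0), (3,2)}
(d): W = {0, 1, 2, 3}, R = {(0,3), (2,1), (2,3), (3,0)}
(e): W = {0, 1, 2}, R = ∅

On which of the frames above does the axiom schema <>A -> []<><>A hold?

The schema corresponds to a generalized confluence (Geach) condition: forall x forall y forall z ((xRy & xRz) -> exists w (y = w & z R^2 w)).
(a): fails — uRw, uRw but no t with w=t and wR²t.
(b): fails — vRz, vRy but no t with z=t and yR²t.
(c): fails — 1R1, 1R0 but no w with 1=w and 0R²w.
(d): fails — 2R1, 2R1 but no w with 1=w and 1R²w.
(e): ✓.
Valid on: (e).

(e)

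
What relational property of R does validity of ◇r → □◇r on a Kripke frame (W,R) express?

This is the 5 axiom.
Its frame correspondent is the Euclidean property — ∀x ∀y ∀z (Rxy ∧ Rxz → Ryz).

the Euclidean property: ∀x ∀y ∀z (Rxy ∧ Rxz → Ryz)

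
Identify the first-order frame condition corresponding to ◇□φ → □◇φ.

This is the .2 axiom.
Its frame correspondent is convergence — ∀x ∀y ∀z (Rxy ∧ Rxz → ∃w (Ryw ∧ Rzw)).

convergence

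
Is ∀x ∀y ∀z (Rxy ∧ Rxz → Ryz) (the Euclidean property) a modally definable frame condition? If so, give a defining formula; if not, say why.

The condition is the Euclidean property. A defining modal formula is ◇q → □◇q.
Suppose ◇q→□◇q is valid. Take Rxy, Rxz and set V(q)={y}. Then ◇q at x, so □◇q at x, so ◇q at z, so some w with Rzw has q; w=y, i.e. Rzy. By symmetry of the argument, Ryz.

Definable; ◇q → □◇q defines it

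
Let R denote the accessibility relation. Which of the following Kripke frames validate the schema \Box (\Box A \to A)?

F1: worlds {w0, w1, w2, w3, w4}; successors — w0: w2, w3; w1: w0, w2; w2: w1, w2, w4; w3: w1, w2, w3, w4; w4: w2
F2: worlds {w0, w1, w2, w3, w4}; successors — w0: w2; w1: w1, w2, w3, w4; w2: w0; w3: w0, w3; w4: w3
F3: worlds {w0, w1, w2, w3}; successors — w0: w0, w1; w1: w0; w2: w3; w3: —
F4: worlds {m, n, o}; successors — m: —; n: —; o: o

F4

This is the axiom for shift-reflexivity; its first-order frame correspondent is \forall x \forall y (Rxy \to Ryy).
F1: fails — Rw1w0 but not Rw0w0.
F2: fails — Rw1w2 but not Rw2w2.
F3: fails — Rw0w1 but not Rw1w1.
F4: holds.
Valid on: F4.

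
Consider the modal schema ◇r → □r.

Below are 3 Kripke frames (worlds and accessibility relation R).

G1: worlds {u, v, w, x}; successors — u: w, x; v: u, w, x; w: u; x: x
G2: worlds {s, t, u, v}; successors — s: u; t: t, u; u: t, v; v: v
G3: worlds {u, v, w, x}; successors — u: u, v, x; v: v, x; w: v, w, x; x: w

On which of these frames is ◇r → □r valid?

none

Frame correspondent (Sahlqvist): ∀x ∀y ∀z (Rxy ∧ Rxz → y = z) — i.e. partial functionality.
G1: fails — u sees both w and x.
G2: fails — t sees both t and u.
G3: fails — u sees both u and v.
Valid on no frame.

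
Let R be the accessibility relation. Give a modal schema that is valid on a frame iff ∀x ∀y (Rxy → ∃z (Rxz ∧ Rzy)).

□□q → □q

The condition is density. The C4 schema □□q → □q defines it.
Suppose □□q→□q is valid. Take Rxy and set V(q)={w : xR²w}. Then □□q at x, so □q at x, so q at y, i.e. ∃z(Rxz∧Rzy).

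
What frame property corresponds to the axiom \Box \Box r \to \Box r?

Suppose □□r→□r is valid. Take Rxy and set V(r)={w : xR²w}. Then □□r at x, so □r at x, so r at y, i.e. ∃z(Rxz∧Rzy).

density: \forall x \forall y (Rxy \to \exists z (Rxz \wedge Rzy))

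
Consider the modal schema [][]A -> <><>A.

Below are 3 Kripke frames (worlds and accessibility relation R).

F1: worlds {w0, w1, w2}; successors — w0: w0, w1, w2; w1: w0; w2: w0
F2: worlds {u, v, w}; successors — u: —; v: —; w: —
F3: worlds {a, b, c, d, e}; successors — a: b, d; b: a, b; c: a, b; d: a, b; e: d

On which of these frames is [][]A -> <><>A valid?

F1, F3

The schema corresponds to a generalized confluence (Geach) condition: forall x exists w (x R^2 w & x R^2 w).
F1: condition met.
F2: fails — at u but no t with uR²t and uR²t.
F3: condition met.
Valid on: F1, F3.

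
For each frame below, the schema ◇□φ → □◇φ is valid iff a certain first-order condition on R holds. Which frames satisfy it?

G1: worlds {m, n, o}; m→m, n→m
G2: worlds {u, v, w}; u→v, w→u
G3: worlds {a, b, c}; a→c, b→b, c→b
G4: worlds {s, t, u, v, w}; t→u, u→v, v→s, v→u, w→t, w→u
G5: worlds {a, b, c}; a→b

G1, G3

Frame correspondent (Sahlqvist): ∀x ∀y ∀z (Rxy ∧ Rxz → ∃w (Ryw ∧ Rzw)) — i.e. convergence.
G1: ✓.
G2: fails — Ruv and Ruv but v and v have no common successor.
G3: ✓.
G4: fails — Rvu and Rvs but u and s have no common successor.
G5: fails — Rab and Rab but b and b have no common successor.
Valid on: G1, G3.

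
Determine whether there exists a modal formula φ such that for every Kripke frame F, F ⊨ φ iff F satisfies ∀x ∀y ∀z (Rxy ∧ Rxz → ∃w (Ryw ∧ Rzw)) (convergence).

Yes: it is convergence, defined by the .2 schema ◇□p → □◇p.
Suppose ◇□p→□◇p is valid. Take Rxy, Rxz and set V(p)={w : Ryw}. Then □p at y so ◇□p at x, so □◇p at x, so ◇p at z, giving w with Rzw and Ryw.

Yes — defined by ◇□p → □◇p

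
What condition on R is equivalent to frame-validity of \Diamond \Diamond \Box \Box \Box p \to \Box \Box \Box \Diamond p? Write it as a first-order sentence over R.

This is a Sahlqvist (Geach-type) schema ◇^2□^3p → □^3◇^1p.
First-order correspondent: \forall x \forall y \forall z ((x R^2 y \wedge x R^3 z) \to \exists w (y R^3 w \wedge zRw)).

\forall x \forall y \forall z ((x R^2 y \wedge x R^3 z) \to \exists w (y R^3 w \wedge zRw))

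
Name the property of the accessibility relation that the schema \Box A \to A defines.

reflexivity: \forall x Rxx

Suppose □A→A is valid. At any x set V(A)={w : Rxw}. Then □A holds at x, so A holds at x, i.e. Rxx.
The converse is a direct semantic check.
So the correspondent is reflexivity.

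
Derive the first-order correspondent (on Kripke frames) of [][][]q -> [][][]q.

This is a Sahlqvist (Geach-type) schema ◇^0□^3q → □^3◇^0q.
Minimal-valuation argument: fix x; take any y with xR^0y and any z with xR^3z. Set V(q) to the set of worlds R-reachable from y in exactly 3 steps. Then □^3q holds at y, so the antecedent holds at x; validity forces ◇^0q at z, giving a w with zR^0w and yR^3w.
First-order correspondent: forall x forall z (x R^3 z -> exists w (x R^3 w & z = w)).

forall x forall z (x R^3 z -> exists w (x R^3 w & z = w))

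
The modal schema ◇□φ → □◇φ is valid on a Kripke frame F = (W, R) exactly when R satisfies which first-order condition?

This schema is the .2 axiom.
It corresponds to convergence: ∀x ∀y ∀z (Rxy ∧ Rxz → ∃w (Ryw ∧ Rzw)).

convergence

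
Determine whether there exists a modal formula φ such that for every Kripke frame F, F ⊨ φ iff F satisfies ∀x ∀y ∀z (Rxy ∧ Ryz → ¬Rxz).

No — not modally definable

If a class were modally definable it would be closed under surjective bounded morphisms (Goldblatt–Thomason).
The 3-cycle (worlds w0,w1,w2 with w0→w1→w2→w0) is intransitive. Mapping every world to a single reflexive point • is a surjective bounded morphism; the reflexive point is not intransitive (R••∧R•• but R••).
Hence intransitivity is not modally definable.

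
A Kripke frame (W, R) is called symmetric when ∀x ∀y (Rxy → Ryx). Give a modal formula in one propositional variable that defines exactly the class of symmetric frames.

r → □◇r

The condition is symmetry. The B schema r → □◇r defines it.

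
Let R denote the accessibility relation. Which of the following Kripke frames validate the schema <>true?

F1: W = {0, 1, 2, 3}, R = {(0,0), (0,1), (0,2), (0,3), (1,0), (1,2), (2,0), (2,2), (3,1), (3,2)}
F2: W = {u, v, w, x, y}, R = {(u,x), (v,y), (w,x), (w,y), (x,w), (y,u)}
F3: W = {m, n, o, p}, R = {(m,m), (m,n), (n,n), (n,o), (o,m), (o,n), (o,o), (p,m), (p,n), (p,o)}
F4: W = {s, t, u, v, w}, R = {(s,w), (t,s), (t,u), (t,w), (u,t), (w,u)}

The schema corresponds to seriality: forall x exists y Rxy.
F1: ✓.
F2: ✓.
F3: ✓.
F4: fails — world v has no successor.

F1, F2, F3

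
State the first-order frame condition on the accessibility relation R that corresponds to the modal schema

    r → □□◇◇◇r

This is a Sahlqvist (Geach-type) schema ◇^0□^0r → □^2◇^3r.
First-order correspondent: ∀x ∀z (xR²z → ∃w (x = w ∧ zR³w)).

∀x ∀z (xR²z → ∃w (x = w ∧ zR³w))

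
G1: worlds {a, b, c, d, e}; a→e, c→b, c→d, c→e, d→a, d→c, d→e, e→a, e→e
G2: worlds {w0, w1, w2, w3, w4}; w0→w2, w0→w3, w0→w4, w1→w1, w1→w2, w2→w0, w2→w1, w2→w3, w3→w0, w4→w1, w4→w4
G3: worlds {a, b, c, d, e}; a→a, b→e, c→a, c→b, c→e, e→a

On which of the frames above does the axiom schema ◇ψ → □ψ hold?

none

The schema corresponds to partial functionality: ∀x ∀y ∀z (Rxy ∧ Rxz → y = z).
G1: fails — c sees both b and d.
G2: fails — w0 sees both w2 and w3.
G3: fails — c sees both a and b.
Valid on no frame.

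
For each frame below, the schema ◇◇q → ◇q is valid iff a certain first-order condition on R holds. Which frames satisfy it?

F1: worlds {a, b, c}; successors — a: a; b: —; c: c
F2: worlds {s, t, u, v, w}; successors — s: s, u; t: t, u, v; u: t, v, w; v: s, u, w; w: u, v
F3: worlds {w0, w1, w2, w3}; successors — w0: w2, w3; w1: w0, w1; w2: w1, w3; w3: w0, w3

This is the axiom for transitivity; its first-order frame correspondent is ∀x ∀y ∀z (Rxy ∧ Ryz → Rxz).
F1: satisfies the condition.
F2: fails — Ruv and Rvu but not Ruu.
F3: fails — Rw1w0 and Rw0w2 but not Rw1w2.
Valid on: F1.

F1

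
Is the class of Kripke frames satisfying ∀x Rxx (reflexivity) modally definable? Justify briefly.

The condition is reflexivity. A defining modal formula is □q → q.
Suppose □q→q is valid. At any x set V(q)={w : Rxw}. Then □q holds at x, so q holds at x, i.e. Rxx.

Yes — defined by □q → q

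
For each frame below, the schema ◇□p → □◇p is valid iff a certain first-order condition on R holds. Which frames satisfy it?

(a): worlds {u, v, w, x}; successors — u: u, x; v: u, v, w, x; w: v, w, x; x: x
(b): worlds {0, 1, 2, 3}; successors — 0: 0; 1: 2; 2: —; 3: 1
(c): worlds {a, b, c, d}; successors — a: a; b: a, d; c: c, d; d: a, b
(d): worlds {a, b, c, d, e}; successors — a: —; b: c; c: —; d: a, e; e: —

The schema corresponds to convergence: ∀x ∀y ∀z (Rxy ∧ Rxz → ∃w (Ryw ∧ Rzw)).
(a): ✓.
(b): fails — R12 and R12 but 2 and 2 have no common successor.
(c): fails — Rcc and Rcd but c and d have no common successor.
(d): fails — Rbc and Rbc but c and c have no common successor.

(a)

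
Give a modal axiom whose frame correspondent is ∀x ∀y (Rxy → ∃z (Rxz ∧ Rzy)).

□□p → □p

A defining formula is □□p → □p (the C4 axiom).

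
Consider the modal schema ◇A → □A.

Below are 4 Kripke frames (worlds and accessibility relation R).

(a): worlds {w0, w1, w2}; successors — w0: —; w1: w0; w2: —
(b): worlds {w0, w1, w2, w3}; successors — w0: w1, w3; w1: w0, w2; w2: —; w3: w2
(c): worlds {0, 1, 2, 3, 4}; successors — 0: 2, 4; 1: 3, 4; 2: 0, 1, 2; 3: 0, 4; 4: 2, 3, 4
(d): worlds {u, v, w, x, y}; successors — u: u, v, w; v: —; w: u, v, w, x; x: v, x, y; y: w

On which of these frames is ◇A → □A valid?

The schema corresponds to partial functionality: ∀x ∀y ∀z (Rxy ∧ Rxz → y = z).
(a): condition met.
(b): fails — w0 sees both w1 and w3.
(c): fails — 0 sees both 2 and 4.
(d): fails — u sees both u and v.

(a)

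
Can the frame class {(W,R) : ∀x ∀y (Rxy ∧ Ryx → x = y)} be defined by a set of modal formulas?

Any modally definable frame class is closed under surjective bounded morphisms.
The 6-cycle (worlds a,b,c,d,e,f with a→b→c→d→e→f→a) is antisymmetric. Sending even-indexed worlds to a and odd-indexed worlds to b is a surjective bounded morphism onto the two-world frame with a↔b, which is not antisymmetric.
So the class is not modally definable.

No — not modally definable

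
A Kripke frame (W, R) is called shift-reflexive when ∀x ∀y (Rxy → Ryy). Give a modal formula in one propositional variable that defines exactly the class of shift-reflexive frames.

This is shift-reflexivity; the standard corresponding axiom is T□: □(□ψ → ψ).
Suppose □(□ψ→ψ) is valid. Take Rxy and set V(ψ)={w : Ryw}. Then at y, □ψ holds; since □(□ψ→ψ) at x, □ψ→ψ at y, so ψ at y, i.e. Ryy.

□(□ψ → ψ)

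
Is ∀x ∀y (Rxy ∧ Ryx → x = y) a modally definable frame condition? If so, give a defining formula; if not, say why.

Not modally definable

Modal frame validity is preserved under surjective bounded morphisms.
The 4-cycle (worlds 0,1,2,3 with 0→1→2→3→0) is antisymmetric. Sending even-indexed worlds to s and odd-indexed worlds to t is a surjective bounded morphism onto the two-world frame with s↔t, which is not antisymmetric.
So the class is not modally definable.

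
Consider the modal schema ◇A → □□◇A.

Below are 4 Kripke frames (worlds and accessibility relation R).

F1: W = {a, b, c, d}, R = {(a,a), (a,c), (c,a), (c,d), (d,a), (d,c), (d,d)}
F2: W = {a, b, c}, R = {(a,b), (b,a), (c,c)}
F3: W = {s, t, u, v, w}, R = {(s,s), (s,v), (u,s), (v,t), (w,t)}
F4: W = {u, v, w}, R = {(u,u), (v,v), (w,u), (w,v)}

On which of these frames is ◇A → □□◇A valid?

F2

The schema corresponds to a generalized confluence (Geach) condition: ∀x ∀y ∀z ((xRy ∧ xR²z) → ∃w (y = w ∧ zRw)).
F1: fails — aRc, aR²c but no w with c=w and cRw.
F2: satisfies the condition.
F3: fails — sRs, sR²t but no w* with s=w* and tRw*.
F4: fails — wRu, wR²v but no t with u=t and vRt.
Valid on: F2.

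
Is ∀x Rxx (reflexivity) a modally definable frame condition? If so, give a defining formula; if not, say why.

Definable; □q → q defines it

This is a Sahlqvist condition; the T axiom □q → q defines it.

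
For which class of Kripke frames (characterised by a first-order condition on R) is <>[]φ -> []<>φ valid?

This is the .2 axiom.
Its frame correspondent is convergence — forall x forall y forall z (Rxy & Rxz -> exists w (Ryw & Rzw)).

convergence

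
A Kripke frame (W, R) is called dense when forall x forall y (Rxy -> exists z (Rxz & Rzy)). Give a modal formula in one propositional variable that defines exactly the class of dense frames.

A defining formula is □□ψ → □ψ (the C4 axiom).
Suppose □□ψ→□ψ is valid. Take Rxy and set V(ψ)={w : xR²w}. Then □□ψ at x, so □ψ at x, so ψ at y, i.e. ∃z(Rxz∧Rzy).

□□ψ → □ψ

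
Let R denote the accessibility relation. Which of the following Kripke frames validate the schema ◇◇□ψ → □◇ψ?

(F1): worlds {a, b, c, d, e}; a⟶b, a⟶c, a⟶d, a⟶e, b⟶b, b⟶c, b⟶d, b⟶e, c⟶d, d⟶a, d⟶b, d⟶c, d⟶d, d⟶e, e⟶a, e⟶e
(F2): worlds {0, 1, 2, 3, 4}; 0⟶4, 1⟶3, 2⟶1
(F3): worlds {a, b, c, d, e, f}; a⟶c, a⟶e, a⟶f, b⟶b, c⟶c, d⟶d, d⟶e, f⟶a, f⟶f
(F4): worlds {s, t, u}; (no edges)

(F4)

This is the axiom for a generalized confluence (Geach) condition; its first-order frame correspondent is ∀x ∀y ∀z ((xR²y ∧ xRz) → ∃w (yRw ∧ zRw)).
(F1): fails — aR²c, aRe but no w with cRw and eRw.
(F2): fails — 2R²3, 2R1 but no w with 3Rw and 1Rw.
(F3): fails — aR²a, aRe but no w with aRw and eRw.
(F4): ✓.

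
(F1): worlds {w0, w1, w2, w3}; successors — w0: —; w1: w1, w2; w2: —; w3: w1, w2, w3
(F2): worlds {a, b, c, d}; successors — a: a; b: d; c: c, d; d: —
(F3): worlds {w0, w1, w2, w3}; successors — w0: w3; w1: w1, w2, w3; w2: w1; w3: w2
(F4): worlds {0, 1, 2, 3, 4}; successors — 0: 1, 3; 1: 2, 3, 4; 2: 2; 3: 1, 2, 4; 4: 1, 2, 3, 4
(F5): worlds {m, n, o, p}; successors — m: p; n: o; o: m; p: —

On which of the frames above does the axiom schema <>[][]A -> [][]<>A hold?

(F4)

Frame correspondent (Sahlqvist): forall x forall y forall z ((xRy & x R^2 z) -> exists w (y R^2 w & zRw)) — i.e. a generalized confluence (Geach) condition.
(F1): fails — w1Rw1, w1R²w2 but no w with w1R²w and w2Rw.
(F2): fails — cRc, cR²d but no w with cR²w and dRw.
(F3): fails — w1Rw3, w1R²w3 but no w with w3R²w and w3Rw.
(F4): condition met.
(F5): fails — oRm, oR²p but no w with mR²w and pRw.
Valid on: (F4).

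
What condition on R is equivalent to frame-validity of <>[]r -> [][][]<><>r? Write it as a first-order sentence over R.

forall x forall y forall z ((xRy & x R^3 z) -> exists w (yRw & z R^2 w))

This is a Sahlqvist (Geach-type) schema ◇^1□^1r → □^3◇^2r.
Minimal-valuation argument: fix x; take any y with xR^1y and any z with xR^3z. Set V(r) to the set of worlds R-reachable from y in exactly 1 step. Then □^1r holds at y, so the antecedent holds at x; validity forces ◇^2r at z, giving a w with zR^2w and yR^1w.
First-order correspondent: forall x forall y forall z ((xRy & x R^3 z) -> exists w (yRw & z R^2 w)).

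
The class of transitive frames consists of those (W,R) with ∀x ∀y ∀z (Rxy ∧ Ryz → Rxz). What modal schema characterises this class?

□q → □□q

The condition is transitivity. The 4 schema □q → □□q defines it.
Suppose □q→□□q is valid. Take Rxy, Ryz and set V(q)={w : Rxw}. Then □q at x, so □□q at x, so □q at y, so q at z, i.e. Rxz.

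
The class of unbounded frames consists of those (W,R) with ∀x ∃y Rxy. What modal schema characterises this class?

□p → ◇p

A defining formula is □p → ◇p (the D axiom).
Suppose □p→◇p is valid. At any x set V(p)=W. Then □p at x, so ◇p at x, so x has a successor.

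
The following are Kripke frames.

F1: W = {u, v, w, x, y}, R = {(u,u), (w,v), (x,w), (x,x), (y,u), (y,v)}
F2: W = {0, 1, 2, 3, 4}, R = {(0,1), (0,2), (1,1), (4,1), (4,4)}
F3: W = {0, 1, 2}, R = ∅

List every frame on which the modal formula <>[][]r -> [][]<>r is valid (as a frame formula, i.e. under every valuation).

F3

The schema corresponds to a generalized confluence (Geach) condition: forall x forall y forall z ((xRy & x R^2 z) -> exists w (y R^2 w & zRw)).
F1: fails — xRw, xR²v but no t with wR²t and vRt.
F2: fails — 0R2, 0R²1 but no w with 2R²w and 1Rw.
F3: satisfies the condition.
Valid on: F3.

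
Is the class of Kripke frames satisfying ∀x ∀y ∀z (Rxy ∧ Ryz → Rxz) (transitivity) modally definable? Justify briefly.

Definable; □r → □□r defines it

The condition is transitivity. A defining modal formula is □r → □□r.
Suppose □r→□□r is valid. Take Rxy, Ryz and set V(r)={w : Rxw}. Then □r at x, so □□r at x, so □r at y, so r at z, i.e. Rxz.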